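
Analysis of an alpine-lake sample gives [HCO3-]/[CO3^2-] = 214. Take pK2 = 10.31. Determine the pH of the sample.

pH = 7.98

From K2 = [H⁺][CO3^2-]/[HCO3-]:  pH = pK2 − log₁₀([HCO3-]/[CO3^2-])
log₁₀(214) = +2.330
pH = 10.31 − (+2.330) = 7.98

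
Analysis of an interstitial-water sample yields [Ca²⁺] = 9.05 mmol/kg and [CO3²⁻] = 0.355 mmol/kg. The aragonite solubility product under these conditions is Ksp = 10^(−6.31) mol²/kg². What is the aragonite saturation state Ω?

Ksp = 10^(−6.31) = 4.898×10^-7
Ω = [Ca²⁺][CO3²⁻]/Ksp = (9.05×10^-3)(0.355×10^-3) / 4.898×10^-7 = 6.56

Ω = 6.56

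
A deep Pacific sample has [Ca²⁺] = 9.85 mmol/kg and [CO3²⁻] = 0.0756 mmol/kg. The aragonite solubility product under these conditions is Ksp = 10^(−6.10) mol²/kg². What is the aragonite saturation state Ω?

Ksp = 10^(−6.10) = 7.943×10^-7
Ω = [Ca²⁺][CO3²⁻]/Ksp = (9.85×10^-3)(0.0756×10^-3) / 7.943×10^-7 = 0.937

Ω = 0.937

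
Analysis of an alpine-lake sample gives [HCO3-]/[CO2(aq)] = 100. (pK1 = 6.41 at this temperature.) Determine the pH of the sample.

pH = 8.41

From K1 = [H⁺][HCO3-]/[CO2(aq)]:  pH = pK1 + log₁₀([HCO3-]/[CO2(aq)])
log₁₀(100) = +2.000
pH = 6.41 + (+2.000) = 8.41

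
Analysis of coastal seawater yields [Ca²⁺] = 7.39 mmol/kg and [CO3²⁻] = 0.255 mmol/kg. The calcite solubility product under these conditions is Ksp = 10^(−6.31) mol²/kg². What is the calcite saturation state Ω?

Ksp = 10^(−6.31) = 4.898×10^-7
Ω = [Ca²⁺][CO3²⁻]/Ksp = (7.39×10^-3)(0.255×10^-3) / 4.898×10^-7 = 3.85

Ω = 3.85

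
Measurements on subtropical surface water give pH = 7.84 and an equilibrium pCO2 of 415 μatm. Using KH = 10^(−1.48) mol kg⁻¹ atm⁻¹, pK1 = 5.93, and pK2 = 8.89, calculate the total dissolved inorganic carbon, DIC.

DIC = 1.23 mmol/kg

[CO2*] = KH · pCO2 = 10^(−1.48) × 415×10^-6 = 1.374×10^-5 mol/kg
α₀ = 1/(1 + K1/[H⁺] + K1K2/[H⁺]²) = 1/(1 + 10^+1.91 + 10^+0.86) = 0.01117
DIC = [CO2*]/α₀ = 1.374×10^-5 / 0.01117 = 1.23 mmol/kg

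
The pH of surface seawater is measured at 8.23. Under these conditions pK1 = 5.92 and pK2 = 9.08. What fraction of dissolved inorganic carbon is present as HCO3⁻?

α₁ = 0.872

α₁ = 1 / (1 + [H⁺]/K1 + K2/[H⁺]) = 1 / (1 + 10^-2.31 + 10^-0.85)
   = 1 / (1 + 0.0048978 + 0.14125) = 1/1.1462 = 0.8725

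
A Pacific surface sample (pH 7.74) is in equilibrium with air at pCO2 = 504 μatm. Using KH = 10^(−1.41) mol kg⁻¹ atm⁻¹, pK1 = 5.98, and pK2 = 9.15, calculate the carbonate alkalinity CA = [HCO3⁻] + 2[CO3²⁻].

[CO2*] = KH · pCO2 = 10^(−1.41) × 504×10^-6 = 1.961×10^-5 mol/kg
α₀ = 1/(1 + K1/[H⁺] + K1K2/[H⁺]²) = 1/(1 + 10^+1.76 + 10^+0.35) = 0.01645
DIC = [CO2*]/α₀ = 1.961×10^-5 / 0.01645 = 1.192 mmol/kg
CA = (α₁ + 2α₂)·DIC = (0.9467 + 2×0.03683) × 1.192 = 1.22 mmol/kg

CA = 1.22 mmol/kg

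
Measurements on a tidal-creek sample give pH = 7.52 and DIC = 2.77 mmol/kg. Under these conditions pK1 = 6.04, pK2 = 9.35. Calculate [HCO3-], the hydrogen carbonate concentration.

[HCO3⁻] = 2.64 mmol/kg

α₁ = 1 / (1 + [H⁺]/K1 + K2/[H⁺]) = 1 / (1 + 10^-1.48 + 10^-1.83)
   = 1 / (1 + 0.033113 + 0.014791) = 1/1.0479 = 0.9543
[HCO3⁻] = α₁ × DIC = 0.9543 × 2.77 = 2.64 mmol/kg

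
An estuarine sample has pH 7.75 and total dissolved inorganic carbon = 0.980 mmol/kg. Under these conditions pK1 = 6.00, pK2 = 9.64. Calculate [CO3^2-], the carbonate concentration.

α₂ = 1 / (1 + [H⁺]/K2 + [H⁺]²/(K1K2)) = 1 / (1 + 10^+1.89 + 10^+0.14)
   = 1 / (1 + 77.625 + 1.3804) = 1/80.005 = 0.01250
[CO3²⁻] = α₂ × DIC = 0.01250 × 0.980 = 0.0122 mmol/kg = 12.2 μmol/kg

[CO3²⁻] = 12.2 μmol/kg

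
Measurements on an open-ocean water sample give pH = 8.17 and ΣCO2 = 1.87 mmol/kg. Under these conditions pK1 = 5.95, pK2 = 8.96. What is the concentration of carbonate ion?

[CO3²⁻] = 0.260 mmol/kg

α₂ = 1 / (1 + [H⁺]/K2 + [H⁺]²/(K1K2)) = 1 / (1 + 10^+0.79 + 10^-1.43)
   = 1 / (1 + 6.1660 + 0.037154) = 1/7.2031 = 0.1388
[CO3²⁻] = α₂ × DIC = 0.1388 × 1.87 = 0.260 mmol/kg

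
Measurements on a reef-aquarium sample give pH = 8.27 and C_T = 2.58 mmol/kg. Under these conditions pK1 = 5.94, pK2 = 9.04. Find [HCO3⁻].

α₁ = 1 / (1 + [H⁺]/K1 + K2/[H⁺]) = 1 / (1 + 10^-2.33 + 10^-0.77)
   = 1 / (1 + 0.0046774 + 0.16982) = 1/1.1745 = 0.8514
[HCO3⁻] = α₁ × DIC = 0.8514 × 2.58 = 2.20 mmol/kg

[HCO3⁻] = 2.20 mmol/kg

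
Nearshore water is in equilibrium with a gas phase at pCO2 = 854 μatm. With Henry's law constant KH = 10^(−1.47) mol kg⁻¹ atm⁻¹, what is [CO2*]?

[CO2*] = 28.9 μmol/kg

KH = 10^(−1.47) = 3.388×10^-2 mol kg⁻¹ atm⁻¹
[CO2*] = KH · pCO2 = 3.388×10^-2 × 854×10^-6 atm = 2.89×10^-5 mol/kg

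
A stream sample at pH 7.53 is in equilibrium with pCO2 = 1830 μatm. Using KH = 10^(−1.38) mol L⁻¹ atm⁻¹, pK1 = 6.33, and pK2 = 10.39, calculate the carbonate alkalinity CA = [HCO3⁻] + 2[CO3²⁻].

CA = 1.21 mmol/L

[CO2*] = KH · pCO2 = 10^(−1.38) × 1830×10^-6 = 7.629×10^-5 mol/L
α₀ = 1/(1 + K1/[H⁺] + K1K2/[H⁺]²) = 1/(1 + 10^+1.20 + 10^-1.66) = 0.05927
DIC = [CO2*]/α₀ = 7.629×10^-5 / 0.05927 = 1.287 mmol/L
CA = (α₁ + 2α₂)·DIC = (0.9394 + 2×0.001297) × 1.287 = 1.21 mmol/L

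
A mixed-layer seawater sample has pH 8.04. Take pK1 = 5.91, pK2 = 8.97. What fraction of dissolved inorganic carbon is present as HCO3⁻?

α₁ = 1 / (1 + [H⁺]/K1 + K2/[H⁺]) = 1 / (1 + 10^-2.13 + 10^-0.93)
   = 1 / (1 + 0.0074131 + 0.11749) = 1/1.1249 = 0.8890

α₁ = 0.889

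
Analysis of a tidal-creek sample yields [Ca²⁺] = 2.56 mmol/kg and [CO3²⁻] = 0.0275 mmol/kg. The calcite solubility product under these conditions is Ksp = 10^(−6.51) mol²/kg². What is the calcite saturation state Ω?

Ω = 0.228

Ksp = 10^(−6.51) = 3.090×10^-7
Ω = [Ca²⁺][CO3²⁻]/Ksp = (2.56×10^-3)(0.0275×10^-3) / 3.090×10^-7 = 0.228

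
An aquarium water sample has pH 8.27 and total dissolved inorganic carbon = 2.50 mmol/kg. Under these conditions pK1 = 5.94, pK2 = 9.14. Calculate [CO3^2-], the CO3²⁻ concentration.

α₂ = 1 / (1 + [H⁺]/K2 + [H⁺]²/(K1K2)) = 1 / (1 + 10^+0.87 + 10^-1.46)
   = 1 / (1 + 7.4131 + 0.034674) = 1/8.4478 = 0.1184
[CO3²⁻] = α₂ × DIC = 0.1184 × 2.50 = 0.296 mmol/kg

[CO3²⁻] = 0.296 mmol/kg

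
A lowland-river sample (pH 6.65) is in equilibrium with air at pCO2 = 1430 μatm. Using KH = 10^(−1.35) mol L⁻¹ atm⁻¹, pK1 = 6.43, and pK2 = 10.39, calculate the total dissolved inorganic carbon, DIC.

[CO2*] = KH · pCO2 = 10^(−1.35) × 1430×10^-6 = 6.388×10^-5 mol/L
α₀ = 1/(1 + K1/[H⁺] + K1K2/[H⁺]²) = 1/(1 + 10^+0.22 + 10^-3.52) = 0.3760
DIC = [CO2*]/α₀ = 6.388×10^-5 / 0.3760 = 0.170 mmol/L

DIC = 0.170 mmol/L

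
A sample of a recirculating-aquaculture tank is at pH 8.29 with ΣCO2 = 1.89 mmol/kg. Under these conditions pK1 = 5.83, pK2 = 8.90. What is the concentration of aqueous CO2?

α₀ = 1 / (1 + K1/[H⁺] + K1K2/[H⁺]²) = 1 / (1 + 10^+2.46 + 10^+1.85)
   = 1 / (1 + 288.40 + 70.795) = 1/360.20 = 0.002776
[CO2*] = α₀ × DIC = 0.002776 × 1.89 = 0.00525 mmol/kg = 5.25 μmol/kg

[CO2*] = 5.25 μmol/kg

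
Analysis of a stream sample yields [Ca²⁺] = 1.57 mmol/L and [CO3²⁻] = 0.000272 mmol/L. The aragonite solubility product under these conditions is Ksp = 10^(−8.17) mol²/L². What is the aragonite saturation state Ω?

Ω = 0.0632

Ksp = 10^(−8.17) = 6.761×10^-9
Ω = [Ca²⁺][CO3²⁻]/Ksp = (1.57×10^-3)(0.000272×10^-3) / 6.761×10^-9 = 0.0632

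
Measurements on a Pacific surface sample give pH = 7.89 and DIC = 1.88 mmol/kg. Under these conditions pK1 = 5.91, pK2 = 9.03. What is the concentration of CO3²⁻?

α₂ = 1 / (1 + [H⁺]/K2 + [H⁺]²/(K1K2)) = 1 / (1 + 10^+1.14 + 10^-0.84)
   = 1 / (1 + 13.804 + 0.14454) = 1/14.948 = 0.06690
[CO3²⁻] = α₂ × DIC = 0.06690 × 1.88 = 0.126 mmol/kg

[CO3²⁻] = 0.126 mmol/kg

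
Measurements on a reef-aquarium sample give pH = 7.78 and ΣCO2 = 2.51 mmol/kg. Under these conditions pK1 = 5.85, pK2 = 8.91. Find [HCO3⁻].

[HCO3⁻] = 2.31 mmol/kg

α₁ = 1 / (1 + [H⁺]/K1 + K2/[H⁺]) = 1 / (1 + 10^-1.93 + 10^-1.13)
   = 1 / (1 + 0.011749 + 0.074131) = 1/1.0859 = 0.9209
[HCO3⁻] = α₁ × DIC = 0.9209 × 2.51 = 2.31 mmol/kg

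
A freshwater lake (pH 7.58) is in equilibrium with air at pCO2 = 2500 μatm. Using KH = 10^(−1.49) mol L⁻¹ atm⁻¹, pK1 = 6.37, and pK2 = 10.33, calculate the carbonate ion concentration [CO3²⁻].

[CO2*] = KH · pCO2 = 10^(−1.49) × 2500×10^-6 = 8.090×10^-5 mol/L
α₀ = 1/(1 + K1/[H⁺] + K1K2/[H⁺]²) = 1/(1 + 10^+1.21 + 10^-1.54) = 0.05798
DIC = [CO2*]/α₀ = 8.090×10^-5 / 0.05798 = 1.395 mmol/L
[CO3²⁻] = α₂·DIC; α₂ = 0.001672, so [CO3²⁻] = 0.001672 × 1.395 = 0.00233 mmol/L = 2.33 μmol/L

[CO3²⁻] = 2.33 μmol/L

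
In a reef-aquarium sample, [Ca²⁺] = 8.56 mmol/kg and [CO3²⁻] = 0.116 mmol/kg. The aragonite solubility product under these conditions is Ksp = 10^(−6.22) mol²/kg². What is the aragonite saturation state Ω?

Ω = 1.65

Ksp = 10^(−6.22) = 6.026×10^-7
Ω = [Ca²⁺][CO3²⁻]/Ksp = (8.56×10^-3)(0.116×10^-3) / 6.026×10^-7 = 1.65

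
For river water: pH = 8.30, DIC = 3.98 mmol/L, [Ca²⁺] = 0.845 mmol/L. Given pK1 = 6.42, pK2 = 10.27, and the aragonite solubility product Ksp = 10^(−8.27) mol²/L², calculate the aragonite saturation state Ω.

α₂ = 1 / (1 + [H⁺]/K2 + [H⁺]²/(K1K2)) = 1 / (1 + 10^+1.97 + 10^+0.09)
   = 1 / (1 + 93.325 + 1.2303) = 1/95.556 = 0.01047
[CO3²⁻] = α₂ × DIC = 0.01047 × 3.98 = 0.04165 mmol/L
Ksp = 10^(−8.27) = 5.370×10^-9
Ω = [Ca²⁺][CO3²⁻]/Ksp = (0.845×10^-3)(4.165×10^-5) / 5.370×10^-9 = 6.55

Ω = 6.55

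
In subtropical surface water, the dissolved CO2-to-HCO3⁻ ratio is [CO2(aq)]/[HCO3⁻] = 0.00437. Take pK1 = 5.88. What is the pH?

From K1 = [H⁺][HCO3⁻]/[CO2(aq)]:  pH = pK1 − log₁₀([CO2(aq)]/[HCO3⁻])
log₁₀(0.00437) = -2.360
pH = 5.88 − (-2.360) = 8.24

pH = 8.24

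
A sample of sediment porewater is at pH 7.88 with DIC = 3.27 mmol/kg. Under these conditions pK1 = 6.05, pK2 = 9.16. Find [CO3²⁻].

[CO3²⁻] = 0.161 mmol/kg

α₂ = 1 / (1 + [H⁺]/K2 + [H⁺]²/(K1K2)) = 1 / (1 + 10^+1.28 + 10^-0.55)
   = 1 / (1 + 19.055 + 0.28184) = 1/20.336 = 0.04917
[CO3²⁻] = α₂ × DIC = 0.04917 × 3.27 = 0.161 mmol/kg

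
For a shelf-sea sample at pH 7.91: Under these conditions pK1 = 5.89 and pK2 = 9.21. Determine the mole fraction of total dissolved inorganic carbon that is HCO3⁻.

α₁ = 1 / (1 + [H⁺]/K1 + K2/[H⁺]) = 1 / (1 + 10^-2.02 + 10^-1.30)
   = 1 / (1 + 0.0095499 + 0.050119) = 1/1.0597 = 0.9437

α₁ = 0.944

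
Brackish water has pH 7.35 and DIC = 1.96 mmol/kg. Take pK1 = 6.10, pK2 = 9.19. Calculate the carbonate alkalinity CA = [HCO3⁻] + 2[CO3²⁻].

CA = [HCO3⁻] + 2[CO3²⁻] = (α₁ + 2α₂)·DIC
At pH 7.35: [H⁺]/K1 = 10^-1.25 = 0.056234, K2/[H⁺] = 10^-1.84 = 0.014454
α₁ = 1/(1 + 0.056234 + 0.014454) = 1/1.0707 = 0.9340; α₂ = α₁·K2/[H⁺] = 0.01350
α₁ + 2α₂ = 0.9610
CA = 0.9610 × 1.96 = 1.88 mmol/kg

CA = 1.88 mmol/kg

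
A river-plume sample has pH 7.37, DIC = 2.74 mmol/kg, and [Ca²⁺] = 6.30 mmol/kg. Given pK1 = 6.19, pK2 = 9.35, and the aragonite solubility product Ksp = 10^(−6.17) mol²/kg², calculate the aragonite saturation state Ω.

Ω = 0.248

α₂ = 1 / (1 + [H⁺]/K2 + [H⁺]²/(K1K2)) = 1 / (1 + 10^+1.98 + 10^+0.80)
   = 1 / (1 + 95.499 + 6.3096) = 1/102.81 = 0.009727
[CO3²⁻] = α₂ × DIC = 0.009727 × 2.74 = 0.02665 mmol/kg
Ksp = 10^(−6.17) = 6.761×10^-7
Ω = [Ca²⁺][CO3²⁻]/Ksp = (6.30×10^-3)(2.665×10^-5) / 6.761×10^-7 = 0.248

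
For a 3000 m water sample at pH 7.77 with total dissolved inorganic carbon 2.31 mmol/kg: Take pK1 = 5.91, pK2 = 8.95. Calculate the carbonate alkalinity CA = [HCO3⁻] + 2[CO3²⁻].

CA = [HCO3⁻] + 2[CO3²⁻] = (α₁ + 2α₂)·DIC
At pH 7.77: [H⁺]/K1 = 10^-1.86 = 0.013804, K2/[H⁺] = 10^-1.18 = 0.066069
α₁ = 1/(1 + 0.013804 + 0.066069) = 1/1.0799 = 0.9260; α₂ = α₁·K2/[H⁺] = 0.06118
α₁ + 2α₂ = 1.0484
CA = 1.0484 × 2.31 = 2.42 mmol/kg

CA = 2.42 mmol/kg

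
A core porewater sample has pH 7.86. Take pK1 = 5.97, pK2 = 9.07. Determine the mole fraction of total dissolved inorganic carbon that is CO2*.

α₀ = 0.0120

α₀ = 1 / (1 + K1/[H⁺] + K1K2/[H⁺]²) = 1 / (1 + 10^+1.89 + 10^+0.68)
   = 1 / (1 + 77.625 + 4.7863) = 1/83.411 = 0.01199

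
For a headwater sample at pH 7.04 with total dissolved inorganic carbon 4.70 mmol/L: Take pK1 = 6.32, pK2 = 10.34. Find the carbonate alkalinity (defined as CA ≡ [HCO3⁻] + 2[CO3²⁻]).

CA = 3.95 mmol/L

CA = [HCO3⁻] + 2[CO3²⁻] = (α₁ + 2α₂)·DIC
At pH 7.04: [H⁺]/K1 = 10^-0.72 = 0.19055, K2/[H⁺] = 10^-3.30 = 0.00050119
α₁ = 1/(1 + 0.19055 + 0.00050119) = 1/1.1910 = 0.8396; α₂ = α₁·K2/[H⁺] = 0.0004208
α₁ + 2α₂ = 0.8404
CA = 0.8404 × 4.70 = 3.95 mmol/L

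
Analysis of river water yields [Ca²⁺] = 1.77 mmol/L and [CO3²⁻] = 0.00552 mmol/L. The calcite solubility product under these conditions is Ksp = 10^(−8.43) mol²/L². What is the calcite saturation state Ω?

Ω = 2.63

Ksp = 10^(−8.43) = 3.715×10^-9
Ω = [Ca²⁺][CO3²⁻]/Ksp = (1.77×10^-3)(0.00552×10^-3) / 3.715×10^-9 = 2.63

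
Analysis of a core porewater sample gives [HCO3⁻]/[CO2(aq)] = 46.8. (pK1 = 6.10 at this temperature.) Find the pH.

From K1 = [H⁺][HCO3⁻]/[CO2(aq)]:  pH = pK1 + log₁₀([HCO3⁻]/[CO2(aq)])
log₁₀(46.8) = +1.670
pH = 6.10 + (+1.670) = 7.77

pH = 7.77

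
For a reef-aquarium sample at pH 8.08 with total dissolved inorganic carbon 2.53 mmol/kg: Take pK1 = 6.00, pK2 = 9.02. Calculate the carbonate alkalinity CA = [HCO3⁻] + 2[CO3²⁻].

CA = 2.77 mmol/kg

CA = [HCO3⁻] + 2[CO3²⁻] = (α₁ + 2α₂)·DIC
At pH 8.08: [H⁺]/K1 = 10^-2.08 = 0.0083176, K2/[H⁺] = 10^-0.94 = 0.11482
α₁ = 1/(1 + 0.0083176 + 0.11482) = 1/1.1231 = 0.8904; α₂ = α₁·K2/[H⁺] = 0.1022
α₁ + 2α₂ = 1.0948
CA = 1.0948 × 2.53 = 2.77 mmol/kg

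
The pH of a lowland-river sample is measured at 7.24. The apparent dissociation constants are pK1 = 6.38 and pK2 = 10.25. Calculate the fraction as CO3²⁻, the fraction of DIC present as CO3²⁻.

α₂ = 0.000858

α₂ = 1 / (1 + [H⁺]/K2 + [H⁺]²/(K1K2)) = 1 / (1 + 10^+3.01 + 10^+2.15)
   = 1 / (1 + 1023.3 + 141.25) = 1/1165.5 = 0.0008580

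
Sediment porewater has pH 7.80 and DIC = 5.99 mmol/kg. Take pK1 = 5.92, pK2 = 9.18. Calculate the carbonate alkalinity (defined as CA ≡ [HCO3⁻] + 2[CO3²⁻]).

CA = 6.15 mmol/kg

CA = [HCO3⁻] + 2[CO3²⁻] = (α₁ + 2α₂)·DIC
At pH 7.80: [H⁺]/K1 = 10^-1.88 = 0.013183, K2/[H⁺] = 10^-1.38 = 0.041687
α₁ = 1/(1 + 0.013183 + 0.041687) = 1/1.0549 = 0.9480; α₂ = α₁·K2/[H⁺] = 0.03952
α₁ + 2α₂ = 1.0270
CA = 1.0270 × 5.99 = 6.15 mmol/kg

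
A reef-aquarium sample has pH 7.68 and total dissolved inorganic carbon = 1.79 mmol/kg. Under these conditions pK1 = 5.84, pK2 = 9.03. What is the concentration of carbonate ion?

[CO3²⁻] = 0.0755 mmol/kg

α₂ = 1 / (1 + [H⁺]/K2 + [H⁺]²/(K1K2)) = 1 / (1 + 10^+1.35 + 10^-0.49)
   = 1 / (1 + 22.387 + 0.32359) = 1/23.711 = 0.04217
[CO3²⁻] = α₂ × DIC = 0.04217 × 1.79 = 0.0755 mmol/kg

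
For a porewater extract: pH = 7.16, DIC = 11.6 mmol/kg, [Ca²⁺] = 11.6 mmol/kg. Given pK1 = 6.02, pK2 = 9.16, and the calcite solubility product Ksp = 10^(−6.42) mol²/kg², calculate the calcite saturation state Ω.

Ω = 3.27

α₂ = 1 / (1 + [H⁺]/K2 + [H⁺]²/(K1K2)) = 1 / (1 + 10^+2.00 + 10^+0.86)
   = 1 / (1 + 100.00 + 7.2444) = 1/108.24 = 0.009238
[CO3²⁻] = α₂ × DIC = 0.009238 × 11.6 = 0.1072 mmol/kg
Ksp = 10^(−6.42) = 3.802×10^-7
Ω = [Ca²⁺][CO3²⁻]/Ksp = (11.6×10^-3)(1.072×10^-4) / 3.802×10^-7 = 3.27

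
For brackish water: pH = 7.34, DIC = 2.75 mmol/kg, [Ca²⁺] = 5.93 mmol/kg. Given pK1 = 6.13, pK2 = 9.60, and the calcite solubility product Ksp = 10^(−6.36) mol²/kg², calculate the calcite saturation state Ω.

Ω = 0.192

α₂ = 1 / (1 + [H⁺]/K2 + [H⁺]²/(K1K2)) = 1 / (1 + 10^+2.26 + 10^+1.05)
   = 1 / (1 + 181.97 + 11.220) = 1/194.19 = 0.005150
[CO3²⁻] = α₂ × DIC = 0.005150 × 2.75 = 0.01416 mmol/kg = 14.16 μmol/kg
Ksp = 10^(−6.36) = 4.365×10^-7
Ω = [Ca²⁺][CO3²⁻]/Ksp = (5.93×10^-3)(1.416×10^-5) / 4.365×10^-7 = 0.192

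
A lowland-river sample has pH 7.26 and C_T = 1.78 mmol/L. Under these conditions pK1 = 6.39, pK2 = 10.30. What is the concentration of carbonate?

[CO3²⁻] = 1.43 μmol/L

α₂ = 1 / (1 + [H⁺]/K2 + [H⁺]²/(K1K2)) = 1 / (1 + 10^+3.04 + 10^+2.17)
   = 1 / (1 + 1096.5 + 147.91) = 1/1245.4 = 0.0008030
[CO3²⁻] = α₂ × DIC = 0.0008030 × 1.78 = 0.00143 mmol/L = 1.43 μmol/L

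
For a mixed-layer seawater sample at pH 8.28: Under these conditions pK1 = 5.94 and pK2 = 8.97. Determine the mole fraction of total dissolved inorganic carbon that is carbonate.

α₂ = 1 / (1 + [H⁺]/K2 + [H⁺]²/(K1K2)) = 1 / (1 + 10^+0.69 + 10^-1.65)
   = 1 / (1 + 4.8978 + 0.022387) = 1/5.9202 = 0.1689

α₂ = 0.169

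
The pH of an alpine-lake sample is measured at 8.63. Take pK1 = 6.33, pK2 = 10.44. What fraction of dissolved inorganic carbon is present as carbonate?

α₂ = 0.0152

α₂ = 1 / (1 + [H⁺]/K2 + [H⁺]²/(K1K2)) = 1 / (1 + 10^+1.81 + 10^-0.49)
   = 1 / (1 + 64.565 + 0.32359) = 1/65.889 = 0.01518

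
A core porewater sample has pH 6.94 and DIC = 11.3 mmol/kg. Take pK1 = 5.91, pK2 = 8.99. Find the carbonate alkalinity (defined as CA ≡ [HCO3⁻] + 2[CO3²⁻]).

CA = 10.4 mmol/kg

CA = [HCO3⁻] + 2[CO3²⁻] = (α₁ + 2α₂)·DIC
At pH 6.94: [H⁺]/K1 = 10^-1.03 = 0.093325, K2/[H⁺] = 10^-2.05 = 0.0089125
α₁ = 1/(1 + 0.093325 + 0.0089125) = 1/1.1022 = 0.9072; α₂ = α₁·K2/[H⁺] = 0.008086
α₁ + 2α₂ = 0.9234
CA = 0.9234 × 11.3 = 10.4 mmol/kg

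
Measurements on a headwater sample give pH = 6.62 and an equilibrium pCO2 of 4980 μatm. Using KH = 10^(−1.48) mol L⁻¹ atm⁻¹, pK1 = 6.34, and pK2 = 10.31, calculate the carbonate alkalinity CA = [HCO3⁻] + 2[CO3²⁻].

[CO2*] = KH · pCO2 = 10^(−1.48) × 4980×10^-6 = 1.649×10^-4 mol/L
α₀ = 1/(1 + K1/[H⁺] + K1K2/[H⁺]²) = 1/(1 + 10^+0.28 + 10^-3.41) = 0.3441
DIC = [CO2*]/α₀ = 1.649×10^-4 / 0.3441 = 0.4792 mmol/L
CA = (α₁ + 2α₂)·DIC = (0.6557 + 2×0.0001339) × 0.4792 = 0.314 mmol/L

CA = 0.314 mmol/L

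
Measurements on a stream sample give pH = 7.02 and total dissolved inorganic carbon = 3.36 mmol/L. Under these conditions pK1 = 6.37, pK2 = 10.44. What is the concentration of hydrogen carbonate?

[HCO3⁻] = 2.74 mmol/L

α₁ = 1 / (1 + [H⁺]/K1 + K2/[H⁺]) = 1 / (1 + 10^-0.65 + 10^-3.42)
   = 1 / (1 + 0.22387 + 0.00038019) = 1/1.2243 = 0.8168
[HCO3⁻] = α₁ × DIC = 0.8168 × 3.36 = 2.74 mmol/L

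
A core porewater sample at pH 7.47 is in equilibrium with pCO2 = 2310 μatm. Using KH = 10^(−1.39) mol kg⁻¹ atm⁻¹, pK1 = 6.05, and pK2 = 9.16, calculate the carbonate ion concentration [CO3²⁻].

[CO2*] = KH · pCO2 = 10^(−1.39) × 2310×10^-6 = 9.410×10^-5 mol/kg
α₀ = 1/(1 + K1/[H⁺] + K1K2/[H⁺]²) = 1/(1 + 10^+1.42 + 10^-0.27) = 0.03592
DIC = [CO2*]/α₀ = 9.410×10^-5 / 0.03592 = 2.620 mmol/kg
[CO3²⁻] = α₂·DIC; α₂ = 0.01929, so [CO3²⁻] = 0.01929 × 2.620 = 0.0505 mmol/kg

[CO3²⁻] = 0.0505 mmol/kg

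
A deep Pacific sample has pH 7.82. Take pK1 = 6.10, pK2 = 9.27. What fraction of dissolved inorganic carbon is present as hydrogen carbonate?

α₁ = 0.948

α₁ = 1 / (1 + [H⁺]/K1 + K2/[H⁺]) = 1 / (1 + 10^-1.72 + 10^-1.45)
   = 1 / (1 + 0.019055 + 0.035481) = 1/1.0545 = 0.9483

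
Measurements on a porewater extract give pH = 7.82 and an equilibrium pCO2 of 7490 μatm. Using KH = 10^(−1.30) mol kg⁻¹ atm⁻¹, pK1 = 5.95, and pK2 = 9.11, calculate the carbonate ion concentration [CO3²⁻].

[CO2*] = KH · pCO2 = 10^(−1.30) × 7490×10^-6 = 3.754×10^-4 mol/kg
α₀ = 1/(1 + K1/[H⁺] + K1K2/[H⁺]²) = 1/(1 + 10^+1.87 + 10^+0.58) = 0.01267
DIC = [CO2*]/α₀ = 3.754×10^-4 / 0.01267 = 29.63 mmol/kg
[CO3²⁻] = α₂·DIC; α₂ = 0.04817, so [CO3²⁻] = 0.04817 × 29.63 = 1.43 mmol/kg

[CO3²⁻] = 1.43 mmol/kg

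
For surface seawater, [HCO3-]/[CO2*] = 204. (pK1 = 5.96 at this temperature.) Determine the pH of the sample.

pH = 8.27

From K1 = [H⁺][HCO3-]/[CO2*]:  pH = pK1 + log₁₀([HCO3-]/[CO2*])
log₁₀(204) = +2.310
pH = 5.96 + (+2.310) = 8.27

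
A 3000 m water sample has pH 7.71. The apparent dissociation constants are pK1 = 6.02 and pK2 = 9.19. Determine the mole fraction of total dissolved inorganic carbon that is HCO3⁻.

α₁ = 1 / (1 + [H⁺]/K1 + K2/[H⁺]) = 1 / (1 + 10^-1.69 + 10^-1.48)
   = 1 / (1 + 0.020417 + 0.033113) = 1/1.0535 = 0.9492

α₁ = 0.949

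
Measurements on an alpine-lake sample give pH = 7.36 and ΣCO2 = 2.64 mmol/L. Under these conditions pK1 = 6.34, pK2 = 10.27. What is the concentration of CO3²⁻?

[CO3²⁻] = 2.96 μmol/L

α₂ = 1 / (1 + [H⁺]/K2 + [H⁺]²/(K1K2)) = 1 / (1 + 10^+2.91 + 10^+1.89)
   = 1 / (1 + 812.83 + 77.625) = 1/891.46 = 0.001122
[CO3²⁻] = α₂ × DIC = 0.001122 × 2.64 = 0.00296 mmol/L = 2.96 μmol/L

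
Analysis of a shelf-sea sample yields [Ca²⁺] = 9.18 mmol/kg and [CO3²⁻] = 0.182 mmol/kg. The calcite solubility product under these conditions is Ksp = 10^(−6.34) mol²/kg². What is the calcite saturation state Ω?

Ksp = 10^(−6.34) = 4.571×10^-7
Ω = [Ca²⁺][CO3²⁻]/Ksp = (9.18×10^-3)(0.182×10^-3) / 4.571×10^-7 = 3.66

Ω = 3.66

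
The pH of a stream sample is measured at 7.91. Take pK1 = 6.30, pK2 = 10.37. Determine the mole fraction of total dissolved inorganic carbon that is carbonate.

α₂ = 0.00337

α₂ = 1 / (1 + [H⁺]/K2 + [H⁺]²/(K1K2)) = 1 / (1 + 10^+2.46 + 10^+0.85)
   = 1 / (1 + 288.40 + 7.0795) = 1/296.48 = 0.003373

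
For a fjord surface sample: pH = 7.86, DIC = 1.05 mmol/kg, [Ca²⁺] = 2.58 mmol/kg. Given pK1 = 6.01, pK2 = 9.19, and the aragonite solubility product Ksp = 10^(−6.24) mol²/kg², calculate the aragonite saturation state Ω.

α₂ = 1 / (1 + [H⁺]/K2 + [H⁺]²/(K1K2)) = 1 / (1 + 10^+1.33 + 10^-0.52)
   = 1 / (1 + 21.380 + 0.30200) = 1/22.682 = 0.04409
[CO3²⁻] = α₂ × DIC = 0.04409 × 1.05 = 0.04629 mmol/kg
Ksp = 10^(−6.24) = 5.754×10^-7
Ω = [Ca²⁺][CO3²⁻]/Ksp = (2.58×10^-3)(4.629×10^-5) / 5.754×10^-7 = 0.208

Ω = 0.208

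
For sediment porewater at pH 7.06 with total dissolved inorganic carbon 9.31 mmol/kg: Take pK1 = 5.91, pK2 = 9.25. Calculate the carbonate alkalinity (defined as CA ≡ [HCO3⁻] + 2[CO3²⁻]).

CA = 8.75 mmol/kg

CA = [HCO3⁻] + 2[CO3²⁻] = (α₁ + 2α₂)·DIC
At pH 7.06: [H⁺]/K1 = 10^-1.15 = 0.070795, K2/[H⁺] = 10^-2.19 = 0.0064565
α₁ = 1/(1 + 0.070795 + 0.0064565) = 1/1.0773 = 0.9283; α₂ = α₁·K2/[H⁺] = 0.005994
α₁ + 2α₂ = 0.9403
CA = 0.9403 × 9.31 = 8.75 mmol/kg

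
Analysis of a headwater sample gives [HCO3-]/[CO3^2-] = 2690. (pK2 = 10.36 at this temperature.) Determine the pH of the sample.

From K2 = [H⁺][CO3^2-]/[HCO3-]:  pH = pK2 − log₁₀([HCO3-]/[CO3^2-])
log₁₀(2690) = +3.430
pH = 10.36 − (+3.430) = 6.93

pH = 6.93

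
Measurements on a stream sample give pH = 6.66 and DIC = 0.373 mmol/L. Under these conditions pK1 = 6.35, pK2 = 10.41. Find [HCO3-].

α₁ = 1 / (1 + [H⁺]/K1 + K2/[H⁺]) = 1 / (1 + 10^-0.31 + 10^-3.75)
   = 1 / (1 + 0.48978 + 0.00017783) = 1/1.4900 = 0.6712
[HCO3⁻] = α₁ × DIC = 0.6712 × 0.373 = 0.250 mmol/L

[HCO3⁻] = 0.250 mmol/L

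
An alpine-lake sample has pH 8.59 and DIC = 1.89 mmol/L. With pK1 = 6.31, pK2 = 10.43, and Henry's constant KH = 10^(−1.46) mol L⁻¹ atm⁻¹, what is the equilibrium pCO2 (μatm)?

α₀ = 1 / (1 + K1/[H⁺] + K1K2/[H⁺]²) = 1 / (1 + 10^+2.28 + 10^+0.44)
   = 1 / (1 + 190.55 + 2.7542) = 1/194.30 = 0.005147
[CO2*] = α₀ × DIC = 0.005147 × 1.89 = 0.009727 mmol/L = 9.727 μmol/L
pCO2 = [CO2*]/KH = 9.727×10^-6 / 3.467×10^-2 = 281 μatm

pCO2 = 281 μatm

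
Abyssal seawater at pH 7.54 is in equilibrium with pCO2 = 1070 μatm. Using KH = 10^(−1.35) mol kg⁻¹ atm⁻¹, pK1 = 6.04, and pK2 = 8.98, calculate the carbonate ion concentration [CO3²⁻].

[CO3²⁻] = 0.0549 mmol/kg

[CO2*] = KH · pCO2 = 10^(−1.35) × 1070×10^-6 = 4.780×10^-5 mol/kg
α₀ = 1/(1 + K1/[H⁺] + K1K2/[H⁺]²) = 1/(1 + 10^+1.50 + 10^+0.06) = 0.02961
DIC = [CO2*]/α₀ = 4.780×10^-5 / 0.02961 = 1.614 mmol/kg
[CO3²⁻] = α₂·DIC; α₂ = 0.03400, so [CO3²⁻] = 0.03400 × 1.614 = 0.0549 mmol/kg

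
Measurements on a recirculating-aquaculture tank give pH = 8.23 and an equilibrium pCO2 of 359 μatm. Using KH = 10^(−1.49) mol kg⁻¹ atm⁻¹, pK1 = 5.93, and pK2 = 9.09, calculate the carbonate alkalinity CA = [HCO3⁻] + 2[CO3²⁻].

[CO2*] = KH · pCO2 = 10^(−1.49) × 359×10^-6 = 1.162×10^-5 mol/kg
α₀ = 1/(1 + K1/[H⁺] + K1K2/[H⁺]²) = 1/(1 + 10^+2.30 + 10^+1.44) = 0.004385
DIC = [CO2*]/α₀ = 1.162×10^-5 / 0.004385 = 2.649 mmol/kg
CA = (α₁ + 2α₂)·DIC = (0.8749 + 2×0.1208) × 2.649 = 2.96 mmol/kg

CA = 2.96 mmol/kg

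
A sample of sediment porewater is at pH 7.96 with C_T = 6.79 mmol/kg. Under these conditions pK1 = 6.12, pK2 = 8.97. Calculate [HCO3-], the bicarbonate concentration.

α₁ = 1 / (1 + [H⁺]/K1 + K2/[H⁺]) = 1 / (1 + 10^-1.84 + 10^-1.01)
   = 1 / (1 + 0.014454 + 0.097724) = 1/1.1122 = 0.8991
[HCO3⁻] = α₁ × DIC = 0.8991 × 6.79 = 6.11 mmol/kg

[HCO3⁻] = 6.11 mmol/kg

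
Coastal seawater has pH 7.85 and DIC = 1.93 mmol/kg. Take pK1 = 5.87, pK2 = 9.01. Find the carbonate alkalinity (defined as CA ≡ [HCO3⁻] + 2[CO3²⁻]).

CA = 2.03 mmol/kg

CA = [HCO3⁻] + 2[CO3²⁻] = (α₁ + 2α₂)·DIC
At pH 7.85: [H⁺]/K1 = 10^-1.98 = 0.010471, K2/[H⁺] = 10^-1.16 = 0.069183
α₁ = 1/(1 + 0.010471 + 0.069183) = 1/1.0797 = 0.9262; α₂ = α₁·K2/[H⁺] = 0.06408
α₁ + 2α₂ = 1.0544
CA = 1.0544 × 1.93 = 2.03 mmol/kg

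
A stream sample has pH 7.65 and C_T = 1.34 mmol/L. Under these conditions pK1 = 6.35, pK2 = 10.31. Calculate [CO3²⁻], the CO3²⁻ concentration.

α₂ = 1 / (1 + [H⁺]/K2 + [H⁺]²/(K1K2)) = 1 / (1 + 10^+2.66 + 10^+1.36)
   = 1 / (1 + 457.09 + 22.909) = 1/481.00 = 0.002079
[CO3²⁻] = α₂ × DIC = 0.002079 × 1.34 = 0.00279 mmol/L = 2.79 μmol/L

[CO3²⁻] = 2.79 μmol/L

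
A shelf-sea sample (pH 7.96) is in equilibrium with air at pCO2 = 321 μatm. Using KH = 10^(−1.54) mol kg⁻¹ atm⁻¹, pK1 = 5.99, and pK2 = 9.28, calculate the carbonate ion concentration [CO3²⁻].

[CO2*] = KH · pCO2 = 10^(−1.54) × 321×10^-6 = 9.258×10^-6 mol/kg
α₀ = 1/(1 + K1/[H⁺] + K1K2/[H⁺]²) = 1/(1 + 10^+1.97 + 10^+0.65) = 0.01012
DIC = [CO2*]/α₀ = 9.258×10^-6 / 0.01012 = 0.9146 mmol/kg
[CO3²⁻] = α₂·DIC; α₂ = 0.04521, so [CO3²⁻] = 0.04521 × 0.9146 = 0.0414 mmol/kg

[CO3²⁻] = 0.0414 mmol/kg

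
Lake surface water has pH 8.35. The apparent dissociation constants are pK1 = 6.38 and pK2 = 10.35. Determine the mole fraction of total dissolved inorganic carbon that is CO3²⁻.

α₂ = 1 / (1 + [H⁺]/K2 + [H⁺]²/(K1K2)) = 1 / (1 + 10^+2.00 + 10^+0.03)
   = 1 / (1 + 100.00 + 1.0715) = 1/102.07 = 0.009797

α₂ = 0.00980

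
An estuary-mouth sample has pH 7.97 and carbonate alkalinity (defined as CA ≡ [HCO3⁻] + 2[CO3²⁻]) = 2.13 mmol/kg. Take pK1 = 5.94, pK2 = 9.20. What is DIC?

CA = [HCO3⁻] + 2[CO3²⁻] = (α₁ + 2α₂)·DIC
At pH 7.97: [H⁺]/K1 = 10^-2.03 = 0.0093325, K2/[H⁺] = 10^-1.23 = 0.058884
α₁ = 1/(1 + 0.0093325 + 0.058884) = 1/1.0682 = 0.9361; α₂ = α₁·K2/[H⁺] = 0.05512
α₁ + 2α₂ = 1.0464
DIC = CA / (α₁ + 2α₂) = 2.13 / 1.0464 = 2.04 mmol/kg

DIC = 2.04 mmol/kg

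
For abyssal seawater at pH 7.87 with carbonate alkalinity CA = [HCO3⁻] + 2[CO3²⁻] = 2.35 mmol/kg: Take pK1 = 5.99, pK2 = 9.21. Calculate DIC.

CA = [HCO3⁻] + 2[CO3²⁻] = (α₁ + 2α₂)·DIC
At pH 7.87: [H⁺]/K1 = 10^-1.88 = 0.013183, K2/[H⁺] = 10^-1.34 = 0.045709
α₁ = 1/(1 + 0.013183 + 0.045709) = 1/1.0589 = 0.9444; α₂ = α₁·K2/[H⁺] = 0.04317
α₁ + 2α₂ = 1.0307
DIC = CA / (α₁ + 2α₂) = 2.35 / 1.0307 = 2.28 mmol/kg

DIC = 2.28 mmol/kg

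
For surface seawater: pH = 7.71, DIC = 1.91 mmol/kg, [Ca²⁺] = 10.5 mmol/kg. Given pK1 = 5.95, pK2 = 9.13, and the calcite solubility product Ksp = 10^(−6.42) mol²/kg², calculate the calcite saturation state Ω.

Ω = 1.90

α₂ = 1 / (1 + [H⁺]/K2 + [H⁺]²/(K1K2)) = 1 / (1 + 10^+1.42 + 10^-0.34)
   = 1 / (1 + 26.303 + 0.45709) = 1/27.760 = 0.03602
[CO3²⁻] = α₂ × DIC = 0.03602 × 1.91 = 0.06880 mmol/kg
Ksp = 10^(−6.42) = 3.802×10^-7
Ω = [Ca²⁺][CO3²⁻]/Ksp = (10.5×10^-3)(6.880×10^-5) / 3.802×10^-7 = 1.90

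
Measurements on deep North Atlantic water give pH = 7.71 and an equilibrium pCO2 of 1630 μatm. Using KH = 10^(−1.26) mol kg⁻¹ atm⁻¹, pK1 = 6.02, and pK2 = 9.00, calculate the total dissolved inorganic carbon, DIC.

DIC = 4.70 mmol/kg

[CO2*] = KH · pCO2 = 10^(−1.26) × 1630×10^-6 = 8.958×10^-5 mol/kg
α₀ = 1/(1 + K1/[H⁺] + K1K2/[H⁺]²) = 1/(1 + 10^+1.69 + 10^+0.40) = 0.01905
DIC = [CO2*]/α₀ = 8.958×10^-5 / 0.01905 = 4.70 mmol/kg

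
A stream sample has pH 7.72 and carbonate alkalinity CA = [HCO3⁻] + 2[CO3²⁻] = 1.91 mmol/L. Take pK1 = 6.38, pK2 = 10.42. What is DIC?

CA = [HCO3⁻] + 2[CO3²⁻] = (α₁ + 2α₂)·DIC
At pH 7.72: [H⁺]/K1 = 10^-1.34 = 0.045709, K2/[H⁺] = 10^-2.70 = 0.0019953
α₁ = 1/(1 + 0.045709 + 0.0019953) = 1/1.0477 = 0.9545; α₂ = α₁·K2/[H⁺] = 0.001904
α₁ + 2α₂ = 0.9583
DIC = CA / (α₁ + 2α₂) = 1.91 / 0.9583 = 1.99 mmol/L

DIC = 1.99 mmol/L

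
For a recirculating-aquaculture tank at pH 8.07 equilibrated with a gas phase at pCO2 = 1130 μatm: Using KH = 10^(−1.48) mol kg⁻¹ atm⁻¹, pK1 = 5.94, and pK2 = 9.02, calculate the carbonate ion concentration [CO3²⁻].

[CO3²⁻] = 0.566 mmol/kg

[CO2*] = KH · pCO2 = 10^(−1.48) × 1130×10^-6 = 3.742×10^-5 mol/kg
α₀ = 1/(1 + K1/[H⁺] + K1K2/[H⁺]²) = 1/(1 + 10^+2.13 + 10^+1.18) = 0.006621
DIC = [CO2*]/α₀ = 3.742×10^-5 / 0.006621 = 5.651 mmol/kg
[CO3²⁻] = α₂·DIC; α₂ = 0.1002, so [CO3²⁻] = 0.1002 × 5.651 = 0.566 mmol/kg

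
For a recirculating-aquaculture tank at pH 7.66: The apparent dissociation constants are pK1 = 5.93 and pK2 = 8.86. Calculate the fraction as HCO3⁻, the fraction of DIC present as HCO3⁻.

α₁ = 1 / (1 + [H⁺]/K1 + K2/[H⁺]) = 1 / (1 + 10^-1.73 + 10^-1.20)
   = 1 / (1 + 0.018621 + 0.063096) = 1/1.0817 = 0.9245

α₁ = 0.924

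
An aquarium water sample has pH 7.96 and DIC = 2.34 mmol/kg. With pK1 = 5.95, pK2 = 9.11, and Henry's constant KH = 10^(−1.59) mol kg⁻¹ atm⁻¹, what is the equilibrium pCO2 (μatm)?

pCO2 = 823 μatm

α₀ = 1 / (1 + K1/[H⁺] + K1K2/[H⁺]²) = 1 / (1 + 10^+2.01 + 10^+0.86)
   = 1 / (1 + 102.33 + 7.2444) = 1/110.57 = 0.009044
[CO2*] = α₀ × DIC = 0.009044 × 2.34 = 0.02116 mmol/kg
pCO2 = [CO2*]/KH = 2.116×10^-5 / 2.570×10^-2 = 823 μatm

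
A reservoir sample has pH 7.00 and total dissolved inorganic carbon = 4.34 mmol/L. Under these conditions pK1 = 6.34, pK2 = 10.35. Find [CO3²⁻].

α₂ = 1 / (1 + [H⁺]/K2 + [H⁺]²/(K1K2)) = 1 / (1 + 10^+3.35 + 10^+2.69)
   = 1 / (1 + 2238.7 + 489.78) = 1/2729.5 = 0.0003664
[CO3²⁻] = α₂ × DIC = 0.0003664 × 4.34 = 0.00159 mmol/L = 1.59 μmol/L

[CO3²⁻] = 1.59 μmol/L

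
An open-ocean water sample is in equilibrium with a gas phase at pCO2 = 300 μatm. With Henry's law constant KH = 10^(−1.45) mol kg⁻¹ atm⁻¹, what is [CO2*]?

[CO2*] = 10.6 μmol/kg

KH = 10^(−1.45) = 3.548×10^-2 mol kg⁻¹ atm⁻¹
[CO2*] = KH · pCO2 = 3.548×10^-2 × 300×10^-6 atm = 1.06×10^-5 mol/kg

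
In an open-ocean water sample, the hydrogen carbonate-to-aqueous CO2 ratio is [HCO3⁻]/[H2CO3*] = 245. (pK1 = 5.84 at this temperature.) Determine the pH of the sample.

pH = 8.23

From K1 = [H⁺][HCO3⁻]/[H2CO3*]:  pH = pK1 + log₁₀([HCO3⁻]/[H2CO3*])
log₁₀(245) = +2.389
pH = 5.84 + (+2.389) = 8.23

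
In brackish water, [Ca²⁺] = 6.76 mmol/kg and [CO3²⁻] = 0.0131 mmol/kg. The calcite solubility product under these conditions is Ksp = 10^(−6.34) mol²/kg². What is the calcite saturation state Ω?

Ksp = 10^(−6.34) = 4.571×10^-7
Ω = [Ca²⁺][CO3²⁻]/Ksp = (6.76×10^-3)(0.0131×10^-3) / 4.571×10^-7 = 0.194

Ω = 0.194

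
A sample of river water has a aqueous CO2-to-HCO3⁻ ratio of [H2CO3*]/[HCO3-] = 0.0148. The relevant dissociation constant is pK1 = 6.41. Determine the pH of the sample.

From K1 = [H⁺][HCO3-]/[H2CO3*]:  pH = pK1 − log₁₀([H2CO3*]/[HCO3-])
log₁₀(0.0148) = -1.830
pH = 6.41 − (-1.830) = 8.24

pH = 8.24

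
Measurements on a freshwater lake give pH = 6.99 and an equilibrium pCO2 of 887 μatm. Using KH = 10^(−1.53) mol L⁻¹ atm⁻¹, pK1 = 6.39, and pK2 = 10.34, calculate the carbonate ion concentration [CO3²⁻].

[CO2*] = KH · pCO2 = 10^(−1.53) × 887×10^-6 = 2.618×10^-5 mol/L
α₀ = 1/(1 + K1/[H⁺] + K1K2/[H⁺]²) = 1/(1 + 10^+0.60 + 10^-2.75) = 0.2007
DIC = [CO2*]/α₀ = 2.618×10^-5 / 0.2007 = 0.1304 mmol/L
[CO3²⁻] = α₂·DIC; α₂ = 0.0003569, so [CO3²⁻] = 0.0003569 × 0.1304 = 4.66×10^-5 mmol/L = 0.0466 μmol/L

[CO3²⁻] = 0.0466 μmol/L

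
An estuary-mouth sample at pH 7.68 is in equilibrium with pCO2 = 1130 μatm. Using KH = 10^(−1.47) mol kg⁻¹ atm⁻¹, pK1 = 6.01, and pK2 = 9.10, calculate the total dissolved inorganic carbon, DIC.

[CO2*] = KH · pCO2 = 10^(−1.47) × 1130×10^-6 = 3.829×10^-5 mol/kg
α₀ = 1/(1 + K1/[H⁺] + K1K2/[H⁺]²) = 1/(1 + 10^+1.67 + 10^+0.25) = 0.02018
DIC = [CO2*]/α₀ = 3.829×10^-5 / 0.02018 = 1.90 mmol/kg

DIC = 1.90 mmol/kg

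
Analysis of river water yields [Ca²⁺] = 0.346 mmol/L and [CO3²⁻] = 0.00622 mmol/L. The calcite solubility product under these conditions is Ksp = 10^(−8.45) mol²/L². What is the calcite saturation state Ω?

Ksp = 10^(−8.45) = 3.548×10^-9
Ω = [Ca²⁺][CO3²⁻]/Ksp = (0.346×10^-3)(0.00622×10^-3) / 3.548×10^-9 = 0.607

Ω = 0.607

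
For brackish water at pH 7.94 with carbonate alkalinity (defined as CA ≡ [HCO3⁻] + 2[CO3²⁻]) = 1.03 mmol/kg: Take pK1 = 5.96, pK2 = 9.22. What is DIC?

DIC = 0.991 mmol/kg

CA = [HCO3⁻] + 2[CO3²⁻] = (α₁ + 2α₂)·DIC
At pH 7.94: [H⁺]/K1 = 10^-1.98 = 0.010471, K2/[H⁺] = 10^-1.28 = 0.052481
α₁ = 1/(1 + 0.010471 + 0.052481) = 1/1.0630 = 0.9408; α₂ = α₁·K2/[H⁺] = 0.04937
α₁ + 2α₂ = 1.0395
DIC = CA / (α₁ + 2α₂) = 1.03 / 1.0395 = 0.991 mmol/kg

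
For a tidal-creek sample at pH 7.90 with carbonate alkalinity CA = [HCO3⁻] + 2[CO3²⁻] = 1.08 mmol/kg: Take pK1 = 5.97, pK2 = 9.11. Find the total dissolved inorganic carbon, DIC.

DIC = 1.03 mmol/kg

CA = [HCO3⁻] + 2[CO3²⁻] = (α₁ + 2α₂)·DIC
At pH 7.90: [H⁺]/K1 = 10^-1.93 = 0.011749, K2/[H⁺] = 10^-1.21 = 0.061660
α₁ = 1/(1 + 0.011749 + 0.061660) = 1/1.0734 = 0.9316; α₂ = α₁·K2/[H⁺] = 0.05744
α₁ + 2α₂ = 1.0465
DIC = CA / (α₁ + 2α₂) = 1.08 / 1.0465 = 1.03 mmol/kg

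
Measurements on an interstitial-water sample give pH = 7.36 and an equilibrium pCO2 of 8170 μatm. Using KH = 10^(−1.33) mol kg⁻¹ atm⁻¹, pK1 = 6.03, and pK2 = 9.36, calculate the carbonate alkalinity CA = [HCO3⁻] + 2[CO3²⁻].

CA = 8.33 mmol/kg

[CO2*] = KH · pCO2 = 10^(−1.33) × 8170×10^-6 = 3.821×10^-4 mol/kg
α₀ = 1/(1 + K1/[H⁺] + K1K2/[H⁺]²) = 1/(1 + 10^+1.33 + 10^-0.67) = 0.04426
DIC = [CO2*]/α₀ = 3.821×10^-4 / 0.04426 = 8.634 mmol/kg
CA = (α₁ + 2α₂)·DIC = (0.9463 + 2×0.009463) × 8.634 = 8.33 mmol/kg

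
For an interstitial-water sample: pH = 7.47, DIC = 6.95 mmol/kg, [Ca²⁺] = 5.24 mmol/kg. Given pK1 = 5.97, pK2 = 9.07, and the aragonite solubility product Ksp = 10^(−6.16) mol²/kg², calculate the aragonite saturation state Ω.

Ω = 1.25

α₂ = 1 / (1 + [H⁺]/K2 + [H⁺]²/(K1K2)) = 1 / (1 + 10^+1.60 + 10^+0.10)
   = 1 / (1 + 39.811 + 1.2589) = 1/42.070 = 0.02377
[CO3²⁻] = α₂ × DIC = 0.02377 × 6.95 = 0.1652 mmol/kg
Ksp = 10^(−6.16) = 6.918×10^-7
Ω = [Ca²⁺][CO3²⁻]/Ksp = (5.24×10^-3)(1.652×10^-4) / 6.918×10^-7 = 1.25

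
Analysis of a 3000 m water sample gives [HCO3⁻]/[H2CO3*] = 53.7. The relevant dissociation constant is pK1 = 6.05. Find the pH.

From K1 = [H⁺][HCO3⁻]/[H2CO3*]:  pH = pK1 + log₁₀([HCO3⁻]/[H2CO3*])
log₁₀(53.7) = +1.730
pH = 6.05 + (+1.730) = 7.78

pH = 7.78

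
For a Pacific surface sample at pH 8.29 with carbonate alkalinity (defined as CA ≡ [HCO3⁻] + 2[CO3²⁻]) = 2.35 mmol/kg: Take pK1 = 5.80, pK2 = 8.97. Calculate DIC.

CA = [HCO3⁻] + 2[CO3²⁻] = (α₁ + 2α₂)·DIC
At pH 8.29: [H⁺]/K1 = 10^-2.49 = 0.0032359, K2/[H⁺] = 10^-0.68 = 0.20893
α₁ = 1/(1 + 0.0032359 + 0.20893) = 1/1.2122 = 0.8250; α₂ = α₁·K2/[H⁺] = 0.1724
α₁ + 2α₂ = 1.1697
DIC = CA / (α₁ + 2α₂) = 2.35 / 1.1697 = 2.01 mmol/kg

DIC = 2.01 mmol/kg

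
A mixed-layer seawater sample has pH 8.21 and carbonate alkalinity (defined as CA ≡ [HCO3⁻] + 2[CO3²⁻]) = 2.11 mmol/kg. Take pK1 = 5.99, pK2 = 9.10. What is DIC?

DIC = 1.90 mmol/kg

CA = [HCO3⁻] + 2[CO3²⁻] = (α₁ + 2α₂)·DIC
At pH 8.21: [H⁺]/K1 = 10^-2.22 = 0.0060256, K2/[H⁺] = 10^-0.89 = 0.12882
α₁ = 1/(1 + 0.0060256 + 0.12882) = 1/1.1349 = 0.8812; α₂ = α₁·K2/[H⁺] = 0.1135
α₁ + 2α₂ = 1.1082
DIC = CA / (α₁ + 2α₂) = 2.11 / 1.1082 = 1.90 mmol/kg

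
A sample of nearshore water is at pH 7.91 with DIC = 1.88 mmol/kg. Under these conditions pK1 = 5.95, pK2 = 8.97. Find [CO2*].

[CO2*] = 18.8 μmol/kg

α₀ = 1 / (1 + K1/[H⁺] + K1K2/[H⁺]²) = 1 / (1 + 10^+1.96 + 10^+0.90)
   = 1 / (1 + 91.201 + 7.9433) = 1/100.14 = 0.009986
[CO2*] = α₀ × DIC = 0.009986 × 1.88 = 0.0188 mmol/kg = 18.8 μmol/kg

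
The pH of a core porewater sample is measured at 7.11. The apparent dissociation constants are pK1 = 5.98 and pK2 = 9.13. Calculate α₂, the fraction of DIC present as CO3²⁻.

α₂ = 1 / (1 + [H⁺]/K2 + [H⁺]²/(K1K2)) = 1 / (1 + 10^+2.02 + 10^+0.89)
   = 1 / (1 + 104.71 + 7.7625) = 1/113.48 = 0.008812

α₂ = 0.00881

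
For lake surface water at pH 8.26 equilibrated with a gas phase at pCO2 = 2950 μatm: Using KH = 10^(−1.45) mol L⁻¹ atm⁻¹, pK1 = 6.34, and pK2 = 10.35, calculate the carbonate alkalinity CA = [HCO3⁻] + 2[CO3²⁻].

CA = 8.85 mmol/L

[CO2*] = KH · pCO2 = 10^(−1.45) × 2950×10^-6 = 1.047×10^-4 mol/L
α₀ = 1/(1 + K1/[H⁺] + K1K2/[H⁺]²) = 1/(1 + 10^+1.92 + 10^-0.17) = 0.01179
DIC = [CO2*]/α₀ = 1.047×10^-4 / 0.01179 = 8.882 mmol/L
CA = (α₁ + 2α₂)·DIC = (0.9802 + 2×0.007968) × 8.882 = 8.85 mmol/L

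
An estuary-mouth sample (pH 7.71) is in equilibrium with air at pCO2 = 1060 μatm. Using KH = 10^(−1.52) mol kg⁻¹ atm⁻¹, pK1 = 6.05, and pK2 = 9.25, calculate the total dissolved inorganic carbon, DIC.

DIC = 1.54 mmol/kg

[CO2*] = KH · pCO2 = 10^(−1.52) × 1060×10^-6 = 3.201×10^-5 mol/kg
α₀ = 1/(1 + K1/[H⁺] + K1K2/[H⁺]²) = 1/(1 + 10^+1.66 + 10^+0.12) = 0.02082
DIC = [CO2*]/α₀ = 3.201×10^-5 / 0.02082 = 1.54 mmol/kg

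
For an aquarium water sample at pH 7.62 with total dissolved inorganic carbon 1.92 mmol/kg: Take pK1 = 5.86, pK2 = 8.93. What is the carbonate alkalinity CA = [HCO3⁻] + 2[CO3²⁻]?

CA = 1.98 mmol/kg

CA = [HCO3⁻] + 2[CO3²⁻] = (α₁ + 2α₂)·DIC
At pH 7.62: [H⁺]/K1 = 10^-1.76 = 0.017378, K2/[H⁺] = 10^-1.31 = 0.048978
α₁ = 1/(1 + 0.017378 + 0.048978) = 1/1.0664 = 0.9378; α₂ = α₁·K2/[H⁺] = 0.04593
α₁ + 2α₂ = 1.0296
CA = 1.0296 × 1.92 = 1.98 mmol/kg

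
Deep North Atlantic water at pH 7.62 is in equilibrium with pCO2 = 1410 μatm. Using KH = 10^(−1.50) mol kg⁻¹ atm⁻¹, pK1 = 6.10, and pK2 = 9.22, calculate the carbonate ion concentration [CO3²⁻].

[CO2*] = KH · pCO2 = 10^(−1.50) × 1410×10^-6 = 4.459×10^-5 mol/kg
α₀ = 1/(1 + K1/[H⁺] + K1K2/[H⁺]²) = 1/(1 + 10^+1.52 + 10^-0.08) = 0.02862
DIC = [CO2*]/α₀ = 4.459×10^-5 / 0.02862 = 1.558 mmol/kg
[CO3²⁻] = α₂·DIC; α₂ = 0.02380, so [CO3²⁻] = 0.02380 × 1.558 = 0.0371 mmol/kg

[CO3²⁻] = 0.0371 mmol/kg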